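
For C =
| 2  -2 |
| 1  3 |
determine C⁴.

C² = [[2, -10], [5, 7]]
C³ = [[-6, -34], [17, 11]]
C⁴ = [[-46, -90], [45, -1]]

[[-46, -90], [45, -1]]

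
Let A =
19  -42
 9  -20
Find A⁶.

tr A = -1 and det A = -2, so the characteristic polynomial is λ² − (-1)λ + (-2) with roots 1 and -2.
Eigenvectors give P = [[7, 2], [3, 1]] with P⁻¹ = [[1, -2], [-3, 7]], and A = P·diag(1, -2)·P⁻¹.
Then A⁶ = P·diag(1, 64)·P⁻¹ = [[7, 128], [3, 64]] · [[1, -2], [-3, 7]] = [[-377, 882], [-189, 442]].

[[-377, 882], [-189, 442]]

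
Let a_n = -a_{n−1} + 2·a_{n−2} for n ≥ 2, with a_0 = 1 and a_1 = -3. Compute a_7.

With companion matrix M = [[-1, 2], [1, 0]], [a_n, a_{n−1}]ᵀ = M·[a_{n−1}, a_{n−2}]ᵀ, so [a_7, a_6]ᵀ = M⁶·[a_1, a_0]ᵀ.
M⁶ = [[43, -42], [-21, 22]], giving [a_7, a_6]ᵀ = [[-171], [85]].

-171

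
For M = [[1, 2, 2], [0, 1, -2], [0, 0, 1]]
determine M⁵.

[[1, 10, -30], [0, 1, -10], [0, 0, 1]]

M = I + N where N = [[0, 2, 2], [0, 0, -2], [0, 0, 0]] is strictly upper-triangular, so N³ = 0.
(I + N)⁵ = I + 5·N + 10·N² = [[1, 10, -30], [0, 1, -10], [0, 0, 1]].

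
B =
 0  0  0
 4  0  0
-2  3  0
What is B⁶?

[[0, 0, 0], [0, 0, 0], [0, 0, 0]]

B is strictly triangular, hence nilpotent: B³ = 0, so B⁶ = 0.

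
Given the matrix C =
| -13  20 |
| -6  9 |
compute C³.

[[-157, 260], [-78, 129]]

tr C = -4 and det C = 3, so the characteristic polynomial is λ² − (-4)λ + (3) with roots -1 and -3.
Eigenvectors give P = [[-5, 2], [-3, 1]] with P⁻¹ = [[1, -2], [3, -5]], and C = P·diag(-1, -3)·P⁻¹.
Then C³ = P·diag(-1, -27)·P⁻¹ = [[5, -54], [3, -27]] · [[1, -2], [3, -5]] = [[-157, 260], [-78, 129]].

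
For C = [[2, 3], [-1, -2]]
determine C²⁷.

[[2, 3], [-1, -2]]

C² = I (check: tr C = 0 and det C = -1), so C²⁷ = C since 27 is odd.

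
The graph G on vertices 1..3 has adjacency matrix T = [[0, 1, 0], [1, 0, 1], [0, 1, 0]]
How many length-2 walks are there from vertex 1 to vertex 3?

1

The number of length-2 walks from vertex 1 to vertex 3 is entry (1,3) of T^2, where T is the adjacency matrix.
T^2 = [[1, 0, 1], [0, 2, 0], [1, 0, 1]]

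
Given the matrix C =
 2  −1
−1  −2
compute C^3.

[[10, −5], [−5, −10]]

C^2 = [[5, 0], [0, 5]]
C^3 = [[10, −5], [−5, −10]]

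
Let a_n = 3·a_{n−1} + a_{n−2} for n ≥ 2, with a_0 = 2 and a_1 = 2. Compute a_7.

With companion matrix M = [[3, 1], [1, 0]], [a_n, a_{n−1}]ᵀ = M·[a_{n−1}, a_{n−2}]ᵀ, so [a_7, a_6]ᵀ = M⁶·[a_1, a_0]ᵀ.
M⁶ = [[1189, 360], [360, 109]], giving [a_7, a_6]ᵀ = [[3098], [938]].

3098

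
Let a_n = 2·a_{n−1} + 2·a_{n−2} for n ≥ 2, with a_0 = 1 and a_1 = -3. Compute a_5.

-100

With companion matrix C = [[2, 2], [1, 0]], [a_n, a_{n−1}]ᵀ = C·[a_{n−1}, a_{n−2}]ᵀ, so [a_5, a_4]ᵀ = C^4·[a_1, a_0]ᵀ.
C^4 = [[44, 32], [16, 12]], giving [a_5, a_4]ᵀ = [[-100], [-36]].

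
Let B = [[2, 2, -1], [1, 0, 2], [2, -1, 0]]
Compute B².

[[4, 5, 2], [6, 0, -1], [3, 4, -4]]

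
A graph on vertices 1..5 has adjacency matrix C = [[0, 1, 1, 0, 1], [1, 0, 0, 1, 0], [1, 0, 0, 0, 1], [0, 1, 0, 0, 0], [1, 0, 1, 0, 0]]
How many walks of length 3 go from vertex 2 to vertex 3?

1

The number of length-3 walks from vertex 2 to vertex 3 is entry (2,3) of C^3, where C is the adjacency matrix.
C^2 = [[3, 0, 1, 1, 1], [0, 2, 1, 0, 1], [1, 1, 2, 0, 1], [1, 0, 0, 1, 0], [1, 1, 1, 0, 2]]
C^3 = [[2, 4, 4, 0, 4], [4, 0, 1, 2, 1], [4, 1, 2, 1, 3], [0, 2, 1, 0, 1], [4, 1, 3, 1, 2]]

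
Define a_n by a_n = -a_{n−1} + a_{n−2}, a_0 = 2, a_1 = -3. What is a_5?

With companion matrix M = [[-1, 1], [1, 0]], [a_n, a_{n−1}]ᵀ = M·[a_{n−1}, a_{n−2}]ᵀ, so [a_5, a_4]ᵀ = M⁴·[a_1, a_0]ᵀ.
M⁴ = [[5, -3], [-3, 2]], giving [a_5, a_4]ᵀ = [[-21], [13]].

-21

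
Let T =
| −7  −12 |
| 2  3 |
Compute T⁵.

tr T = −4 and det T = 3, so the characteristic polynomial is λ² − (−4)λ + (3) with roots −3 and −1.
Eigenvectors give P = [[−3, 2], [1, −1]] with P⁻¹ = [[−1, −2], [−1, −3]], and T = P·diag(−3, −1)·P⁻¹.
Then T⁵ = P·diag(−243, −1)·P⁻¹ = [[729, −2], [−243, 1]] · [[−1, −2], [−1, −3]] = [[−727, −1452], [242, 483]].

[[−727, −1452], [242, 483]]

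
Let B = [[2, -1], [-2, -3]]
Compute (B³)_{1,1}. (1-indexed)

B² = [[6, 1], [2, 11]]
B³ = [[10, -9], [-18, -35]]

10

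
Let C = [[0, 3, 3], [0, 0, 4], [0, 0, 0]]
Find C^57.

C is strictly triangular, hence nilpotent: C^3 = 0, so C^57 = 0.

[[0, 0, 0], [0, 0, 0], [0, 0, 0]]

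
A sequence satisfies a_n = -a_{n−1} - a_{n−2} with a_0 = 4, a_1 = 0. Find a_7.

0

With companion matrix A = [[-1, -1], [1, 0]], [a_n, a_{n−1}]ᵀ = A·[a_{n−1}, a_{n−2}]ᵀ, so [a_7, a_6]ᵀ = A⁶·[a_1, a_0]ᵀ.
A⁶ = [[1, 0], [0, 1]], giving [a_7, a_6]ᵀ = [[0], [4]].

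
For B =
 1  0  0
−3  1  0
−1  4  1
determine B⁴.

[[1, 0, 0], [−12, 1, 0], [−76, 16, 1]]

B = I + N where N = [[0, 0, 0], [−3, 0, 0], [−1, 4, 0]] is strictly lower-triangular, so N³ = 0.
(I + N)⁴ = I + 4·N + 6·N² = [[1, 0, 0], [−12, 1, 0], [−76, 16, 1]].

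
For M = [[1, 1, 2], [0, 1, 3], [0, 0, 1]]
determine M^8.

M = I + N where N = [[0, 1, 2], [0, 0, 3], [0, 0, 0]] is strictly upper-triangular, so N^3 = 0.
(I + N)^8 = I + 8·N + 28·N^2 = [[1, 8, 100], [0, 1, 24], [0, 0, 1]].

[[1, 8, 100], [0, 1, 24], [0, 0, 1]]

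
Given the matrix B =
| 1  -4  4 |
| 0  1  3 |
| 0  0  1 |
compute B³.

B = I + N where N = [[0, -4, 4], [0, 0, 3], [0, 0, 0]] is strictly upper-triangular, so N³ = 0.
(I + N)³ = I + 3·N + 3·N² = [[1, -12, -24], [0, 1, 9], [0, 0, 1]].

[[1, -12, -24], [0, 1, 9], [0, 0, 1]]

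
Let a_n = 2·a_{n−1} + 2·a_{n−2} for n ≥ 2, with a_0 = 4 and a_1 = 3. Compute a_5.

260

With companion matrix M = [[2, 2], [1, 0]], [a_n, a_{n−1}]ᵀ = M·[a_{n−1}, a_{n−2}]ᵀ, so [a_5, a_4]ᵀ = M⁴·[a_1, a_0]ᵀ.
M⁴ = [[44, 32], [16, 12]], giving [a_5, a_4]ᵀ = [[260], [96]].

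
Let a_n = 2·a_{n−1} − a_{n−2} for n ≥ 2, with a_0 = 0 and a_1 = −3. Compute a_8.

−24

With companion matrix C = [[2, −1], [1, 0]], [a_n, a_{n−1}]ᵀ = C·[a_{n−1}, a_{n−2}]ᵀ, so [a_8, a_7]ᵀ = C^7·[a_1, a_0]ᵀ.
C^7 = [[8, −7], [7, −6]], giving [a_8, a_7]ᵀ = [[−24], [−21]].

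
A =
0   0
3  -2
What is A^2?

[[0, 0], [-6, 4]]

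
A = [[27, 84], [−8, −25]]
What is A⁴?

tr A = 2 and det A = −3, so the characteristic polynomial is λ² − (2)λ + (−3) with roots −1 and 3.
Eigenvectors give P = [[−3, 7], [1, −2]] with P⁻¹ = [[2, 7], [1, 3]], and A = P·diag(−1, 3)·P⁻¹.
Then A⁴ = P·diag(1, 81)·P⁻¹ = [[−3, 567], [1, −162]] · [[2, 7], [1, 3]] = [[561, 1680], [−160, −479]].

[[561, 1680], [−160, −479]]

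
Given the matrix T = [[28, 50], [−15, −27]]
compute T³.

tr T = 1 and det T = −6, so the characteristic polynomial is λ² − (1)λ + (−6) with roots 3 and −2.
Eigenvectors give P = [[−2, −5], [1, 3]] with P⁻¹ = [[−3, −5], [1, 2]], and T = P·diag(3, −2)·P⁻¹.
Then T³ = P·diag(27, −8)·P⁻¹ = [[−54, 40], [27, −24]] · [[−3, −5], [1, 2]] = [[202, 350], [−105, −183]].

[[202, 350], [−105, −183]]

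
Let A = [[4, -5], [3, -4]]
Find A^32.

[[1, 0], [0, 1]]

A² = I (check: tr A = 0 and det A = -1), so A^32 = I since 32 is even.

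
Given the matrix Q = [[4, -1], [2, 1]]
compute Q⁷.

tr Q = 5 and det Q = 6, so the characteristic polynomial is λ² − (5)λ + (6) with roots 3 and 2.
Eigenvectors give P = [[1, -1], [1, -2]] with P⁻¹ = [[2, -1], [1, -1]], and Q = P·diag(3, 2)·P⁻¹.
Then Q⁷ = P·diag(2187, 128)·P⁻¹ = [[2187, -128], [2187, -256]] · [[2, -1], [1, -1]] = [[4246, -2059], [4118, -1931]].

[[4246, -2059], [4118, -1931]]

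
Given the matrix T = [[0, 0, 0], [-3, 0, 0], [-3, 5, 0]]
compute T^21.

[[0, 0, 0], [0, 0, 0], [0, 0, 0]]

T is strictly triangular, hence nilpotent: T^3 = 0, so T^21 = 0.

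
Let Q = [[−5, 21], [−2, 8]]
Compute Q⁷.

[[−761, 2667], [−254, 890]]

tr Q = 3 and det Q = 2, so the characteristic polynomial is λ² − (3)λ + (2) with roots 1 and 2.
Eigenvectors give P = [[−7, −3], [−2, −1]] with P⁻¹ = [[−1, 3], [2, −7]], and Q = P·diag(1, 2)·P⁻¹.
Then Q⁷ = P·diag(1, 128)·P⁻¹ = [[−7, −384], [−2, −128]] · [[−1, 3], [2, −7]] = [[−761, 2667], [−254, 890]].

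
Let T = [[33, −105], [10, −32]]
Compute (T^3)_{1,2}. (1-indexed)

tr T = 1 and det T = −6, so the characteristic polynomial is λ² − (1)λ + (−6) with roots 3 and −2.
Eigenvectors give P = [[7, 3], [2, 1]] with P⁻¹ = [[1, −3], [−2, 7]], and T = P·diag(3, −2)·P⁻¹.
Then T^3 = P·diag(27, −8)·P⁻¹ = [[189, −24], [54, −8]] · [[1, −3], [−2, 7]] = [[237, −735], [70, −218]].

−735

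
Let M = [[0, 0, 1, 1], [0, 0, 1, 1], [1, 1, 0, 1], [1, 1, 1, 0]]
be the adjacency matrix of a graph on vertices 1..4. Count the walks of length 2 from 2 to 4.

1

The number of length-2 walks from vertex 2 to vertex 4 is entry (2,4) of M², where M is the adjacency matrix.
M² = [[2, 2, 1, 1], [2, 2, 1, 1], [1, 1, 3, 2], [1, 1, 2, 3]]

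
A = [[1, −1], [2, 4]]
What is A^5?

[[−179, −211], [422, 454]]

tr A = 5 and det A = 6, so the characteristic polynomial is λ² − (5)λ + (6) with roots 2 and 3.
Eigenvectors give P = [[−1, −1], [1, 2]] with P⁻¹ = [[−2, −1], [1, 1]], and A = P·diag(2, 3)·P⁻¹.
Then A^5 = P·diag(32, 243)·P⁻¹ = [[−32, −243], [32, 486]] · [[−2, −1], [1, 1]] = [[−179, −211], [422, 454]].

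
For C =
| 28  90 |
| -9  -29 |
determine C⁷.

tr C = -1 and det C = -2, so the characteristic polynomial is λ² − (-1)λ + (-2) with roots 1 and -2.
Eigenvectors give P = [[10, -3], [-3, 1]] with P⁻¹ = [[1, 3], [3, 10]], and C = P·diag(1, -2)·P⁻¹.
Then C⁷ = P·diag(1, -128)·P⁻¹ = [[10, 384], [-3, -128]] · [[1, 3], [3, 10]] = [[1162, 3870], [-387, -1289]].

[[1162, 3870], [-387, -1289]]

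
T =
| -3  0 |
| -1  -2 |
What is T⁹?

[[-19683, 0], [-19171, -512]]

tr T = -5 and det T = 6, so the characteristic polynomial is λ² − (-5)λ + (6) with roots -3 and -2.
Eigenvectors give P = [[1, 0], [1, -1]] with P⁻¹ = [[1, 0], [1, -1]], and T = P·diag(-3, -2)·P⁻¹.
Then T⁹ = P·diag(-19683, -512)·P⁻¹ = [[-19683, 0], [-19683, 512]] · [[1, 0], [1, -1]] = [[-19683, 0], [-19171, -512]].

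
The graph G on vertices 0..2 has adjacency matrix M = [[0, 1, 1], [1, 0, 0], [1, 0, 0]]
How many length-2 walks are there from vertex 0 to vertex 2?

0

The number of length-2 walks from vertex 0 to vertex 2 is entry (0,2) of M², where M is the adjacency matrix.
M² = [[2, 0, 0], [0, 1, 1], [0, 1, 1]]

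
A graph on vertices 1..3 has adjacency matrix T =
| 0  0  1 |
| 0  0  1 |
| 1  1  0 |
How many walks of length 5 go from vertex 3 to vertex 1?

4

The number of length-5 walks from vertex 3 to vertex 1 is entry (3,1) of T⁵, where T is the adjacency matrix.
T² = [[1, 1, 0], [1, 1, 0], [0, 0, 2]]
T³ = [[0, 0, 2], [0, 0, 2], [2, 2, 0]]
T⁴ = [[2, 2, 0], [2, 2, 0], [0, 0, 4]]
T⁵ = [[0, 0, 4], [0, 0, 4], [4, 4, 0]]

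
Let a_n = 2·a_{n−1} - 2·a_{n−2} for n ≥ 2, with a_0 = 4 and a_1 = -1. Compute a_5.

4

With companion matrix Q = [[2, -2], [1, 0]], [a_n, a_{n−1}]ᵀ = Q·[a_{n−1}, a_{n−2}]ᵀ, so [a_5, a_4]ᵀ = Q⁴·[a_1, a_0]ᵀ.
Q⁴ = [[-4, 0], [0, -4]], giving [a_5, a_4]ᵀ = [[4], [-16]].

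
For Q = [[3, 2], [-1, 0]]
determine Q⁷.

tr Q = 3 and det Q = 2, so the characteristic polynomial is λ² − (3)λ + (2) with roots 1 and 2.
Eigenvectors give P = [[-1, -2], [1, 1]] with P⁻¹ = [[1, 2], [-1, -1]], and Q = P·diag(1, 2)·P⁻¹.
Then Q⁷ = P·diag(1, 128)·P⁻¹ = [[-1, -256], [1, 128]] · [[1, 2], [-1, -1]] = [[255, 254], [-127, -126]].

[[255, 254], [-127, -126]]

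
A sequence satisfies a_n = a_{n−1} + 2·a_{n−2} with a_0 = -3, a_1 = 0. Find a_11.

-2046

With companion matrix T = [[1, 2], [1, 0]], [a_n, a_{n−1}]ᵀ = T·[a_{n−1}, a_{n−2}]ᵀ, so [a_11, a_10]ᵀ = T^10·[a_1, a_0]ᵀ.
T^10 = [[683, 682], [341, 342]], giving [a_11, a_10]ᵀ = [[-2046], [-1026]].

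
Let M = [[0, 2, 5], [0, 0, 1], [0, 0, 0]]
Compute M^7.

[[0, 0, 0], [0, 0, 0], [0, 0, 0]]

M is strictly triangular, hence nilpotent: M^3 = 0, so M^7 = 0.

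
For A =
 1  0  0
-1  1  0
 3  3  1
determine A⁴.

[[1, 0, 0], [-4, 1, 0], [-6, 12, 1]]

A = I + N where N = [[0, 0, 0], [-1, 0, 0], [3, 3, 0]] is strictly lower-triangular, so N³ = 0.
(I + N)⁴ = I + 4·N + 6·N² = [[1, 0, 0], [-4, 1, 0], [-6, 12, 1]].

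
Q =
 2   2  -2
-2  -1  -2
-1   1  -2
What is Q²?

[[2, 0, -4], [0, -5, 10], [-2, -5, 4]]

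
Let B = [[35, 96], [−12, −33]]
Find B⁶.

tr B = 2 and det B = −3, so the characteristic polynomial is λ² − (2)λ + (−3) with roots −1 and 3.
Eigenvectors give P = [[−8, −3], [3, 1]] with P⁻¹ = [[1, 3], [−3, −8]], and B = P·diag(−1, 3)·P⁻¹.
Then B⁶ = P·diag(1, 729)·P⁻¹ = [[−8, −2187], [3, 729]] · [[1, 3], [−3, −8]] = [[6553, 17472], [−2184, −5823]].

[[6553, 17472], [−2184, −5823]]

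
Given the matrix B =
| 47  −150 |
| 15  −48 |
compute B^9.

[[182267, −605850], [60585, −201438]]

tr B = −1 and det B = −6, so the characteristic polynomial is λ² − (−1)λ + (−6) with roots −3 and 2.
Eigenvectors give P = [[−3, −10], [−1, −3]] with P⁻¹ = [[3, −10], [−1, 3]], and B = P·diag(−3, 2)·P⁻¹.
Then B^9 = P·diag(−19683, 512)·P⁻¹ = [[59049, −5120], [19683, −1536]] · [[3, −10], [−1, 3]] = [[182267, −605850], [60585, −201438]].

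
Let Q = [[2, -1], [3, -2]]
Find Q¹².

[[1, 0], [0, 1]]

Q² = I (check: tr Q = 0 and det Q = -1), so Q¹² = I since 12 is even.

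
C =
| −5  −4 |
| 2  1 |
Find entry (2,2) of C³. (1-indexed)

25

tr C = −4 and det C = 3, so the characteristic polynomial is λ² − (−4)λ + (3) with roots −3 and −1.
Eigenvectors give P = [[−2, −1], [1, 1]] with P⁻¹ = [[−1, −1], [1, 2]], and C = P·diag(−3, −1)·P⁻¹.
Then C³ = P·diag(−27, −1)·P⁻¹ = [[54, 1], [−27, −1]] · [[−1, −1], [1, 2]] = [[−53, −52], [26, 25]].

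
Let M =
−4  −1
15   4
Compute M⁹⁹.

M² = I (check: tr M = 0 and det M = −1), so M⁹⁹ = M since 99 is odd.

[[−4, −1], [15, 4]]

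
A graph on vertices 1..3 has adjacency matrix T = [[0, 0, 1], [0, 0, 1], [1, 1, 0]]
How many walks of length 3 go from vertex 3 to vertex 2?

2

The number of length-3 walks from vertex 3 to vertex 2 is entry (3,2) of T³, where T is the adjacency matrix.
T² = [[1, 1, 0], [1, 1, 0], [0, 0, 2]]
T³ = [[0, 0, 2], [0, 0, 2], [2, 2, 0]]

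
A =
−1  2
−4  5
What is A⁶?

[[−727, 728], [−1456, 1457]]

tr A = 4 and det A = 3, so the characteristic polynomial is λ² − (4)λ + (3) with roots 3 and 1.
Eigenvectors give P = [[−1, 1], [−2, 1]] with P⁻¹ = [[1, −1], [2, −1]], and A = P·diag(3, 1)·P⁻¹.
Then A⁶ = P·diag(729, 1)·P⁻¹ = [[−729, 1], [−1458, 1]] · [[1, −1], [2, −1]] = [[−727, 728], [−1456, 1457]].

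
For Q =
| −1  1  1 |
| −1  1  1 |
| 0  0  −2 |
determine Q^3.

Q^2 = [[0, 0, −2], [0, 0, −2], [0, 0, 4]]
Q^3 = [[0, 0, 4], [0, 0, 4], [0, 0, −8]]

[[0, 0, 4], [0, 0, 4], [0, 0, −8]]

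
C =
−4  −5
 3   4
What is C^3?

[[−4, −5], [3, 4]]

C² = I (check: tr C = 0 and det C = −1), so C^3 = C since 3 is odd.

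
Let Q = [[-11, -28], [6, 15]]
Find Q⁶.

[[-4367, -10192], [2184, 5097]]

tr Q = 4 and det Q = 3, so the characteristic polynomial is λ² − (4)λ + (3) with roots 3 and 1.
Eigenvectors give P = [[-2, 7], [1, -3]] with P⁻¹ = [[3, 7], [1, 2]], and Q = P·diag(3, 1)·P⁻¹.
Then Q⁶ = P·diag(729, 1)·P⁻¹ = [[-1458, 7], [729, -3]] · [[3, 7], [1, 2]] = [[-4367, -10192], [2184, 5097]].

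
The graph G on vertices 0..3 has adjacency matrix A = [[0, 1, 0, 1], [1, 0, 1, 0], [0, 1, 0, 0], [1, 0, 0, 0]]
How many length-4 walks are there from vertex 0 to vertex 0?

5

The number of length-4 walks from vertex 0 to vertex 0 is entry (0,0) of A^4, where A is the adjacency matrix.
A^2 = [[2, 0, 1, 0], [0, 2, 0, 1], [1, 0, 1, 0], [0, 1, 0, 1]]
A^3 = [[0, 3, 0, 2], [3, 0, 2, 0], [0, 2, 0, 1], [2, 0, 1, 0]]
A^4 = [[5, 0, 3, 0], [0, 5, 0, 3], [3, 0, 2, 0], [0, 3, 0, 2]]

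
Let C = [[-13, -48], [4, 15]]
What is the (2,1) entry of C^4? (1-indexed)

tr C = 2 and det C = -3, so the characteristic polynomial is λ² − (2)λ + (-3) with roots -1 and 3.
Eigenvectors give P = [[-4, -3], [1, 1]] with P⁻¹ = [[-1, -3], [1, 4]], and C = P·diag(-1, 3)·P⁻¹.
Then C^4 = P·diag(1, 81)·P⁻¹ = [[-4, -243], [1, 81]] · [[-1, -3], [1, 4]] = [[-239, -960], [80, 321]].

80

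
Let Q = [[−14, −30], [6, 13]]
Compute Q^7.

[[−644, −1290], [258, 517]]

tr Q = −1 and det Q = −2, so the characteristic polynomial is λ² − (−1)λ + (−2) with roots 1 and −2.
Eigenvectors give P = [[2, −5], [−1, 2]] with P⁻¹ = [[−2, −5], [−1, −2]], and Q = P·diag(1, −2)·P⁻¹.
Then Q^7 = P·diag(1, −128)·P⁻¹ = [[2, 640], [−1, −256]] · [[−2, −5], [−1, −2]] = [[−644, −1290], [258, 517]].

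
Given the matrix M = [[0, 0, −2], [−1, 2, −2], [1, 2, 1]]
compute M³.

M² = [[−2, −4, −2], [−4, 0, −4], [−1, 6, −5]]
M³ = [[2, −12, 10], [−4, −8, 4], [−11, 2, −15]]

[[2, −12, 10], [−4, −8, 4], [−11, 2, −15]]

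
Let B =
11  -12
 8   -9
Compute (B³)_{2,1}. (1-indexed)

56

tr B = 2 and det B = -3, so the characteristic polynomial is λ² − (2)λ + (-3) with roots 3 and -1.
Eigenvectors give P = [[3, 1], [2, 1]] with P⁻¹ = [[1, -1], [-2, 3]], and B = P·diag(3, -1)·P⁻¹.
Then B³ = P·diag(27, -1)·P⁻¹ = [[81, -1], [54, -1]] · [[1, -1], [-2, 3]] = [[83, -84], [56, -57]].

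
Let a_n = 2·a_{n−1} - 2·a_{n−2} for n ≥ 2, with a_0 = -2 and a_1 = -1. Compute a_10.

32

With companion matrix M = [[2, -2], [1, 0]], [a_n, a_{n−1}]ᵀ = M·[a_{n−1}, a_{n−2}]ᵀ, so [a_10, a_9]ᵀ = M^9·[a_1, a_0]ᵀ.
M^9 = [[32, -32], [16, 0]], giving [a_10, a_9]ᵀ = [[32], [-16]].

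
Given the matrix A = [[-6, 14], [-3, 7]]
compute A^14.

[[-6, 14], [-3, 7]]

A² = A (a projection; rank 1, trace 1), so A^14 = A.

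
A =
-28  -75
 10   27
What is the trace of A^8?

tr A = -1 and det A = -6, so the characteristic polynomial is λ² − (-1)λ + (-6) with roots -3 and 2.
Eigenvectors give P = [[-3, -5], [1, 2]] with P⁻¹ = [[-2, -5], [1, 3]], and A = P·diag(-3, 2)·P⁻¹.
Then A^8 = P·diag(6561, 256)·P⁻¹ = [[-19683, -1280], [6561, 512]] · [[-2, -5], [1, 3]] = [[38086, 94575], [-12610, -31269]].

6817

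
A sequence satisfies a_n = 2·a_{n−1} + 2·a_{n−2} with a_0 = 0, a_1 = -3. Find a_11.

With companion matrix Q = [[2, 2], [1, 0]], [a_n, a_{n−1}]ᵀ = Q·[a_{n−1}, a_{n−2}]ᵀ, so [a_11, a_10]ᵀ = Q¹⁰·[a_1, a_0]ᵀ.
Q¹⁰ = [[18272, 13376], [6688, 4896]], giving [a_11, a_10]ᵀ = [[-54816], [-20064]].

-54816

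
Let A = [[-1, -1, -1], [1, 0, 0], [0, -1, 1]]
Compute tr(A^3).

6

A^2 = [[0, 2, 0], [-1, -1, -1], [-1, -1, 1]]
A^3 = [[2, 0, 0], [0, 2, 0], [0, 0, 2]]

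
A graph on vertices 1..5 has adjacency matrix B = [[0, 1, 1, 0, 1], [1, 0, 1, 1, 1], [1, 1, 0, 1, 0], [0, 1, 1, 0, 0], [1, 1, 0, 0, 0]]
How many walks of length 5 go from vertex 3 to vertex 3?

44

The number of length-5 walks from vertex 3 to vertex 3 is entry (3,3) of B⁵, where B is the adjacency matrix.
B² = [[3, 2, 1, 2, 1], [2, 4, 2, 1, 1], [1, 2, 3, 1, 2], [2, 1, 1, 2, 1], [1, 1, 2, 1, 2]]
B³ = [[4, 7, 7, 3, 5], [7, 6, 7, 6, 6], [7, 7, 4, 5, 3], [3, 6, 5, 2, 3], [5, 6, 3, 3, 2]]
B⁴ = [[19, 19, 14, 14, 11], [19, 26, 19, 13, 13], [14, 19, 19, 11, 14], [14, 13, 11, 11, 9], [11, 13, 14, 9, 11]]
B⁵ = [[44, 58, 52, 33, 38], [58, 64, 58, 45, 45], [52, 58, 44, 38, 33], [33, 45, 38, 24, 27], [38, 45, 33, 27, 24]]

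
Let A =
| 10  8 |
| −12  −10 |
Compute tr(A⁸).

512

tr A = 0 and det A = −4, so the characteristic polynomial is λ² − (0)λ + (−4) with roots −2 and 2.
Eigenvectors give P = [[2, −1], [−3, 1]] with P⁻¹ = [[−1, −1], [−3, −2]], and A = P·diag(−2, 2)·P⁻¹.
Then A⁸ = P·diag(256, 256)·P⁻¹ = [[512, −256], [−768, 256]] · [[−1, −1], [−3, −2]] = [[256, 0], [0, 256]].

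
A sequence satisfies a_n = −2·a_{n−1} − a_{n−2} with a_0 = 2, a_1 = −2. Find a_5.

−2

With companion matrix M = [[−2, −1], [1, 0]], [a_n, a_{n−1}]ᵀ = M·[a_{n−1}, a_{n−2}]ᵀ, so [a_5, a_4]ᵀ = M^4·[a_1, a_0]ᵀ.
M^4 = [[5, 4], [−4, −3]], giving [a_5, a_4]ᵀ = [[−2], [2]].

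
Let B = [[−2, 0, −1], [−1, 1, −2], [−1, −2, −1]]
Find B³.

B² = [[5, 2, 3], [3, 5, 1], [5, 0, 6]]
B³ = [[−15, −4, −12], [−12, 3, −14], [−16, −12, −11]]

[[−15, −4, −12], [−12, 3, −14], [−16, −12, −11]]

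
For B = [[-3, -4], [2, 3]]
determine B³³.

B² = I (check: tr B = 0 and det B = -1), so B³³ = B since 33 is odd.

[[-3, -4], [2, 3]]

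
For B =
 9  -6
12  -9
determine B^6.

[[729, 0], [0, 729]]

tr B = 0 and det B = -9, so the characteristic polynomial is λ² − (0)λ + (-9) with roots 3 and -3.
Eigenvectors give P = [[1, -1], [1, -2]] with P⁻¹ = [[2, -1], [1, -1]], and B = P·diag(3, -3)·P⁻¹.
Then B^6 = P·diag(729, 729)·P⁻¹ = [[729, -729], [729, -1458]] · [[2, -1], [1, -1]] = [[729, 0], [0, 729]].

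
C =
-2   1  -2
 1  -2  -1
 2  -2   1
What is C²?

[[1, 0, 1], [-6, 7, -1], [-4, 4, -1]]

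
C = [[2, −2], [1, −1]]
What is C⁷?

[[2, −2], [1, −1]]

C² = C (a projection; rank 1, trace 1), so C⁷ = C.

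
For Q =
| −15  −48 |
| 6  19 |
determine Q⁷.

tr Q = 4 and det Q = 3, so the characteristic polynomial is λ² − (4)λ + (3) with roots 1 and 3.
Eigenvectors give P = [[−3, −8], [1, 3]] with P⁻¹ = [[−3, −8], [1, 3]], and Q = P·diag(1, 3)·P⁻¹.
Then Q⁷ = P·diag(1, 2187)·P⁻¹ = [[−3, −17496], [1, 6561]] · [[−3, −8], [1, 3]] = [[−17487, −52464], [6558, 19675]].

[[−17487, −52464], [6558, 19675]]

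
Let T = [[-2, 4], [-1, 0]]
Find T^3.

T^2 = [[0, -8], [2, -4]]
T^3 = [[8, 0], [0, 8]]

[[8, 0], [0, 8]]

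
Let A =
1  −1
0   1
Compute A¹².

[[1, −12], [0, 1]]

A = I + N where N = [[0, −1], [0, 0]] is strictly upper-triangular, so N² = 0.
(I + N)¹² = I + 12·N = [[1, −12], [0, 1]].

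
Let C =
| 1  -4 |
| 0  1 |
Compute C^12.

[[1, -48], [0, 1]]

C = I + N where N = [[0, -4], [0, 0]] is strictly upper-triangular, so N^2 = 0.
(I + N)^12 = I + 12·N = [[1, -48], [0, 1]].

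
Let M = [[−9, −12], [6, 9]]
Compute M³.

tr M = 0 and det M = −9, so the characteristic polynomial is λ² − (0)λ + (−9) with roots 3 and −3.
Eigenvectors give P = [[1, −2], [−1, 1]] with P⁻¹ = [[−1, −2], [−1, −1]], and M = P·diag(3, −3)·P⁻¹.
Then M³ = P·diag(27, −27)·P⁻¹ = [[27, 54], [−27, −27]] · [[−1, −2], [−1, −1]] = [[−81, −108], [54, 81]].

[[−81, −108], [54, 81]]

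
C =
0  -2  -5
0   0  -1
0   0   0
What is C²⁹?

[[0, 0, 0], [0, 0, 0], [0, 0, 0]]

C is strictly triangular, hence nilpotent: C³ = 0, so C²⁹ = 0.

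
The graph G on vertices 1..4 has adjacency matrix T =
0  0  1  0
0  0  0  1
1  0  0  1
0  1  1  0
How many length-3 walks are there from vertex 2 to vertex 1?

The number of length-3 walks from vertex 2 to vertex 1 is entry (2,1) of T³, where T is the adjacency matrix.
T² = [[1, 0, 0, 1], [0, 1, 1, 0], [0, 1, 2, 0], [1, 0, 0, 2]]
T³ = [[0, 1, 2, 0], [1, 0, 0, 2], [2, 0, 0, 3], [0, 2, 3, 0]]

1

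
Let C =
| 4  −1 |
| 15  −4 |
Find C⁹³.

C² = I (check: tr C = 0 and det C = −1), so C⁹³ = C since 93 is odd.

[[4, −1], [15, −4]]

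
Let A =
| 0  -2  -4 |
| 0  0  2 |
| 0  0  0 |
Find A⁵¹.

[[0, 0, 0], [0, 0, 0], [0, 0, 0]]

A is strictly triangular, hence nilpotent: A³ = 0, so A⁵¹ = 0.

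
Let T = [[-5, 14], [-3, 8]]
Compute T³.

tr T = 3 and det T = 2, so the characteristic polynomial is λ² − (3)λ + (2) with roots 2 and 1.
Eigenvectors give P = [[-2, 7], [-1, 3]] with P⁻¹ = [[3, -7], [1, -2]], and T = P·diag(2, 1)·P⁻¹.
Then T³ = P·diag(8, 1)·P⁻¹ = [[-16, 7], [-8, 3]] · [[3, -7], [1, -2]] = [[-41, 98], [-21, 50]].

[[-41, 98], [-21, 50]]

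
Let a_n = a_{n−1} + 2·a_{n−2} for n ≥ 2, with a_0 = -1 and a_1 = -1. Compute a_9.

-341

With companion matrix Q = [[1, 2], [1, 0]], [a_n, a_{n−1}]ᵀ = Q·[a_{n−1}, a_{n−2}]ᵀ, so [a_9, a_8]ᵀ = Q⁸·[a_1, a_0]ᵀ.
Q⁸ = [[171, 170], [85, 86]], giving [a_9, a_8]ᵀ = [[-341], [-171]].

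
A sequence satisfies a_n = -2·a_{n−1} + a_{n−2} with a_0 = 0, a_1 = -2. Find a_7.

With companion matrix A = [[-2, 1], [1, 0]], [a_n, a_{n−1}]ᵀ = A·[a_{n−1}, a_{n−2}]ᵀ, so [a_7, a_6]ᵀ = A⁶·[a_1, a_0]ᵀ.
A⁶ = [[169, -70], [-70, 29]], giving [a_7, a_6]ᵀ = [[-338], [140]].

-338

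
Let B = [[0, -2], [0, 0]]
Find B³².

[[0, 0], [0, 0]]

B is strictly triangular, hence nilpotent: B² = 0, so B³² = 0.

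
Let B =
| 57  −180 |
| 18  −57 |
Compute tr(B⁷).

tr B = 0 and det B = −9, so the characteristic polynomial is λ² − (0)λ + (−9) with roots −3 and 3.
Eigenvectors give P = [[3, 10], [1, 3]] with P⁻¹ = [[−3, 10], [1, −3]], and B = P·diag(−3, 3)·P⁻¹.
Then B⁷ = P·diag(−2187, 2187)·P⁻¹ = [[−6561, 21870], [−2187, 6561]] · [[−3, 10], [1, −3]] = [[41553, −131220], [13122, −41553]].

0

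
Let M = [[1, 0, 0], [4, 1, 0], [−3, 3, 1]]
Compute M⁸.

M = I + N where N = [[0, 0, 0], [4, 0, 0], [−3, 3, 0]] is strictly lower-triangular, so N³ = 0.
(I + N)⁸ = I + 8·N + 28·N² = [[1, 0, 0], [32, 1, 0], [312, 24, 1]].

[[1, 0, 0], [32, 1, 0], [312, 24, 1]]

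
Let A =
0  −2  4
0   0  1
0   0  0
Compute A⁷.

A is strictly triangular, hence nilpotent: A³ = 0, so A⁷ = 0.

[[0, 0, 0], [0, 0, 0], [0, 0, 0]]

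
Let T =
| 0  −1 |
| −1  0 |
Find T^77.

T² = I (check: tr T = 0 and det T = −1), so T^77 = T since 77 is odd.

[[0, −1], [−1, 0]]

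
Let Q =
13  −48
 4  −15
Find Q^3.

tr Q = −2 and det Q = −3, so the characteristic polynomial is λ² − (−2)λ + (−3) with roots 1 and −3.
Eigenvectors give P = [[4, 3], [1, 1]] with P⁻¹ = [[1, −3], [−1, 4]], and Q = P·diag(1, −3)·P⁻¹.
Then Q^3 = P·diag(1, −27)·P⁻¹ = [[4, −81], [1, −27]] · [[1, −3], [−1, 4]] = [[85, −336], [28, −111]].

[[85, −336], [28, −111]]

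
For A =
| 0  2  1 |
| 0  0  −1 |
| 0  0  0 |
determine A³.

A is strictly triangular, hence nilpotent: A³ = 0, so A³ = 0.

[[0, 0, 0], [0, 0, 0], [0, 0, 0]]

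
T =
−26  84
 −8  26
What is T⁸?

[[256, 0], [0, 256]]

tr T = 0 and det T = −4, so the characteristic polynomial is λ² − (0)λ + (−4) with roots 2 and −2.
Eigenvectors give P = [[3, 7], [1, 2]] with P⁻¹ = [[−2, 7], [1, −3]], and T = P·diag(2, −2)·P⁻¹.
Then T⁸ = P·diag(256, 256)·P⁻¹ = [[768, 1792], [256, 512]] · [[−2, 7], [1, −3]] = [[256, 0], [0, 256]].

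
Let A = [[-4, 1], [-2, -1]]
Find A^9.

[[-38854, 19171], [-38342, 18659]]

tr A = -5 and det A = 6, so the characteristic polynomial is λ² − (-5)λ + (6) with roots -2 and -3.
Eigenvectors give P = [[-1, 1], [-2, 1]] with P⁻¹ = [[1, -1], [2, -1]], and A = P·diag(-2, -3)·P⁻¹.
Then A^9 = P·diag(-512, -19683)·P⁻¹ = [[512, -19683], [1024, -19683]] · [[1, -1], [2, -1]] = [[-38854, 19171], [-38342, 18659]].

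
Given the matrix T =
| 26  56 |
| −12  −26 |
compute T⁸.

[[256, 0], [0, 256]]

tr T = 0 and det T = −4, so the characteristic polynomial is λ² − (0)λ + (−4) with roots −2 and 2.
Eigenvectors give P = [[2, 7], [−1, −3]] with P⁻¹ = [[−3, −7], [1, 2]], and T = P·diag(−2, 2)·P⁻¹.
Then T⁸ = P·diag(256, 256)·P⁻¹ = [[512, 1792], [−256, −768]] · [[−3, −7], [1, 2]] = [[256, 0], [0, 256]].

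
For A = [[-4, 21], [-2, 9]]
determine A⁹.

tr A = 5 and det A = 6, so the characteristic polynomial is λ² − (5)λ + (6) with roots 2 and 3.
Eigenvectors give P = [[7, 3], [2, 1]] with P⁻¹ = [[1, -3], [-2, 7]], and A = P·diag(2, 3)·P⁻¹.
Then A⁹ = P·diag(512, 19683)·P⁻¹ = [[3584, 59049], [1024, 19683]] · [[1, -3], [-2, 7]] = [[-114514, 402591], [-38342, 134709]].

[[-114514, 402591], [-38342, 134709]]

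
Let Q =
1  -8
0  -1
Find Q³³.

Q² = I (check: tr Q = 0 and det Q = -1), so Q³³ = Q since 33 is odd.

[[1, -8], [0, -1]]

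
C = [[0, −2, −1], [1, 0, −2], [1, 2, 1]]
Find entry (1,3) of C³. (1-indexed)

C² = [[−3, −2, 3], [−2, −6, −3], [3, 0, −4]]
C³ = [[1, 12, 10], [−9, −2, 11], [−4, −14, −7]]

10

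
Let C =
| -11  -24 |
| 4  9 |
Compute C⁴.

tr C = -2 and det C = -3, so the characteristic polynomial is λ² − (-2)λ + (-3) with roots -3 and 1.
Eigenvectors give P = [[3, -2], [-1, 1]] with P⁻¹ = [[1, 2], [1, 3]], and C = P·diag(-3, 1)·P⁻¹.
Then C⁴ = P·diag(81, 1)·P⁻¹ = [[243, -2], [-81, 1]] · [[1, 2], [1, 3]] = [[241, 480], [-80, -159]].

[[241, 480], [-80, -159]]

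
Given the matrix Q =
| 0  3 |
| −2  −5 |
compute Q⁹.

tr Q = −5 and det Q = 6, so the characteristic polynomial is λ² − (−5)λ + (6) with roots −3 and −2.
Eigenvectors give P = [[−1, −3], [1, 2]] with P⁻¹ = [[2, 3], [−1, −1]], and Q = P·diag(−3, −2)·P⁻¹.
Then Q⁹ = P·diag(−19683, −512)·P⁻¹ = [[19683, 1536], [−19683, −1024]] · [[2, 3], [−1, −1]] = [[37830, 57513], [−38342, −58025]].

[[37830, 57513], [−38342, −58025]]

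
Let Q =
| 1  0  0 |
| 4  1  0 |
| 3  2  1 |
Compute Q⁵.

[[1, 0, 0], [20, 1, 0], [95, 10, 1]]

Q = I + N where N = [[0, 0, 0], [4, 0, 0], [3, 2, 0]] is strictly lower-triangular, so N³ = 0.
(I + N)⁵ = I + 5·N + 10·N² = [[1, 0, 0], [20, 1, 0], [95, 10, 1]].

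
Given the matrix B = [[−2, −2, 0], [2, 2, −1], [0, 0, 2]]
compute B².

[[0, 0, 2], [0, 0, −4], [0, 0, 4]]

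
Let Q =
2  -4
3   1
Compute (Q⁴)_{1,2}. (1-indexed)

228

Q² = [[-8, -12], [9, -11]]
Q³ = [[-52, 20], [-15, -47]]
Q⁴ = [[-44, 228], [-171, 13]]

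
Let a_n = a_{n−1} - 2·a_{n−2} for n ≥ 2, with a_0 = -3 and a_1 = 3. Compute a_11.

With companion matrix M = [[1, -2], [1, 0]], [a_n, a_{n−1}]ᵀ = M·[a_{n−1}, a_{n−2}]ᵀ, so [a_11, a_10]ᵀ = M^10·[a_1, a_0]ᵀ.
M^10 = [[23, 22], [-11, 34]], giving [a_11, a_10]ᵀ = [[3], [-135]].

3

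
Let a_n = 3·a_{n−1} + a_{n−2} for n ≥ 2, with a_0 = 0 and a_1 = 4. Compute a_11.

565924

With companion matrix M = [[3, 1], [1, 0]], [a_n, a_{n−1}]ᵀ = M·[a_{n−1}, a_{n−2}]ᵀ, so [a_11, a_10]ᵀ = M¹⁰·[a_1, a_0]ᵀ.
M¹⁰ = [[141481, 42837], [42837, 12970]], giving [a_11, a_10]ᵀ = [[565924], [171348]].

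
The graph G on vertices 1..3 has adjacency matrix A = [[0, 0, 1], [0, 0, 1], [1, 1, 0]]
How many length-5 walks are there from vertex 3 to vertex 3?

0

The number of length-5 walks from vertex 3 to vertex 3 is entry (3,3) of A⁵, where A is the adjacency matrix.
A² = [[1, 1, 0], [1, 1, 0], [0, 0, 2]]
A³ = [[0, 0, 2], [0, 0, 2], [2, 2, 0]]
A⁴ = [[2, 2, 0], [2, 2, 0], [0, 0, 4]]
A⁵ = [[0, 0, 4], [0, 0, 4], [4, 4, 0]]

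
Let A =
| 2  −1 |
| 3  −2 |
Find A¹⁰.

[[1, 0], [0, 1]]

A² = I (check: tr A = 0 and det A = −1), so A¹⁰ = I since 10 is even.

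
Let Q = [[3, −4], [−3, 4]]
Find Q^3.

[[147, −196], [−147, 196]]

Q^2 = [[21, −28], [−21, 28]]
Q^3 = [[147, −196], [−147, 196]]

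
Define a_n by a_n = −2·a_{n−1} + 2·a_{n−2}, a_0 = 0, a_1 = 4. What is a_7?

With companion matrix A = [[−2, 2], [1, 0]], [a_n, a_{n−1}]ᵀ = A·[a_{n−1}, a_{n−2}]ᵀ, so [a_7, a_6]ᵀ = A^6·[a_1, a_0]ᵀ.
A^6 = [[328, −240], [−120, 88]], giving [a_7, a_6]ᵀ = [[1312], [−480]].

1312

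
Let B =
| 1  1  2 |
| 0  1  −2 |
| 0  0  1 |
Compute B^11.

[[1, 11, −88], [0, 1, −22], [0, 0, 1]]

B = I + N where N = [[0, 1, 2], [0, 0, −2], [0, 0, 0]] is strictly upper-triangular, so N^3 = 0.
(I + N)^11 = I + 11·N + 55·N^2 = [[1, 11, −88], [0, 1, −22], [0, 0, 1]].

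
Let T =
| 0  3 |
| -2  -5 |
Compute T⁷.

tr T = -5 and det T = 6, so the characteristic polynomial is λ² − (-5)λ + (6) with roots -3 and -2.
Eigenvectors give P = [[-1, -3], [1, 2]] with P⁻¹ = [[2, 3], [-1, -1]], and T = P·diag(-3, -2)·P⁻¹.
Then T⁷ = P·diag(-2187, -128)·P⁻¹ = [[2187, 384], [-2187, -256]] · [[2, 3], [-1, -1]] = [[3990, 6177], [-4118, -6305]].

[[3990, 6177], [-4118, -6305]]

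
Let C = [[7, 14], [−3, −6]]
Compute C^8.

[[7, 14], [−3, −6]]

C² = C (a projection; rank 1, trace 1), so C^8 = C.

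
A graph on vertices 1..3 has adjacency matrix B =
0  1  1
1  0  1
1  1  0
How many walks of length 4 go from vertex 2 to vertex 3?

The number of length-4 walks from vertex 2 to vertex 3 is entry (2,3) of B^4, where B is the adjacency matrix.
B^2 = [[2, 1, 1], [1, 2, 1], [1, 1, 2]]
B^3 = [[2, 3, 3], [3, 2, 3], [3, 3, 2]]
B^4 = [[6, 5, 5], [5, 6, 5], [5, 5, 6]]

5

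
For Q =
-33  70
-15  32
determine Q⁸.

[[44391, -88270], [18915, -37574]]

tr Q = -1 and det Q = -6, so the characteristic polynomial is λ² − (-1)λ + (-6) with roots 2 and -3.
Eigenvectors give P = [[2, -7], [1, -3]] with P⁻¹ = [[-3, 7], [-1, 2]], and Q = P·diag(2, -3)·P⁻¹.
Then Q⁸ = P·diag(256, 6561)·P⁻¹ = [[512, -45927], [256, -19683]] · [[-3, 7], [-1, 2]] = [[44391, -88270], [18915, -37574]].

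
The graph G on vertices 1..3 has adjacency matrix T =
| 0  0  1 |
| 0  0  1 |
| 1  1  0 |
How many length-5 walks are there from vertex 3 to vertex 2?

The number of length-5 walks from vertex 3 to vertex 2 is entry (3,2) of T⁵, where T is the adjacency matrix.
T² = [[1, 1, 0], [1, 1, 0], [0, 0, 2]]
T³ = [[0, 0, 2], [0, 0, 2], [2, 2, 0]]
T⁴ = [[2, 2, 0], [2, 2, 0], [0, 0, 4]]
T⁵ = [[0, 0, 4], [0, 0, 4], [4, 4, 0]]

4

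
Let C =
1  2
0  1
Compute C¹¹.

C = I + N where N = [[0, 2], [0, 0]] is strictly upper-triangular, so N² = 0.
(I + N)¹¹ = I + 11·N = [[1, 22], [0, 1]].

[[1, 22], [0, 1]]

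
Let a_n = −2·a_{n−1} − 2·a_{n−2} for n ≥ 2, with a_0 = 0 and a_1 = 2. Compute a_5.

−8

With companion matrix T = [[−2, −2], [1, 0]], [a_n, a_{n−1}]ᵀ = T·[a_{n−1}, a_{n−2}]ᵀ, so [a_5, a_4]ᵀ = T^4·[a_1, a_0]ᵀ.
T^4 = [[−4, 0], [0, −4]], giving [a_5, a_4]ᵀ = [[−8], [0]].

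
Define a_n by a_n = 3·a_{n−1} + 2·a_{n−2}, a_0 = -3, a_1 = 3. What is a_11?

373119

With companion matrix T = [[3, 2], [1, 0]], [a_n, a_{n−1}]ᵀ = T·[a_{n−1}, a_{n−2}]ᵀ, so [a_11, a_10]ᵀ = T^10·[a_1, a_0]ᵀ.
T^10 = [[283667, 159294], [79647, 44726]], giving [a_11, a_10]ᵀ = [[373119], [104763]].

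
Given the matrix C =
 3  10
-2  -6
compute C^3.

tr C = -3 and det C = 2, so the characteristic polynomial is λ² − (-3)λ + (2) with roots -1 and -2.
Eigenvectors give P = [[5, -2], [-2, 1]] with P⁻¹ = [[1, 2], [2, 5]], and C = P·diag(-1, -2)·P⁻¹.
Then C^3 = P·diag(-1, -8)·P⁻¹ = [[-5, 16], [2, -8]] · [[1, 2], [2, 5]] = [[27, 70], [-14, -36]].

[[27, 70], [-14, -36]]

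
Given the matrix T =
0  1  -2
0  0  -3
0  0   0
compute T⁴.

T is strictly triangular, hence nilpotent: T³ = 0, so T⁴ = 0.

[[0, 0, 0], [0, 0, 0], [0, 0, 0]]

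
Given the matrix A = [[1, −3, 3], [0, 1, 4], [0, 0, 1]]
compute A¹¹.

A = I + N where N = [[0, −3, 3], [0, 0, 4], [0, 0, 0]] is strictly upper-triangular, so N³ = 0.
(I + N)¹¹ = I + 11·N + 55·N² = [[1, −33, −627], [0, 1, 44], [0, 0, 1]].

[[1, −33, −627], [0, 1, 44], [0, 0, 1]]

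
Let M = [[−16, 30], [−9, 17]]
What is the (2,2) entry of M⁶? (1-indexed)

tr M = 1 and det M = −2, so the characteristic polynomial is λ² − (1)λ + (−2) with roots 2 and −1.
Eigenvectors give P = [[−5, 2], [−3, 1]] with P⁻¹ = [[1, −2], [3, −5]], and M = P·diag(2, −1)·P⁻¹.
Then M⁶ = P·diag(64, 1)·P⁻¹ = [[−320, 2], [−192, 1]] · [[1, −2], [3, −5]] = [[−314, 630], [−189, 379]].

379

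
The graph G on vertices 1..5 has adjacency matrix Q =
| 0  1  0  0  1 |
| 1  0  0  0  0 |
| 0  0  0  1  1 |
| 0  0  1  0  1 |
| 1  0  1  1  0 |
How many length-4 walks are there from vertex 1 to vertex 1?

The number of length-4 walks from vertex 1 to vertex 1 is entry (1,1) of Q^4, where Q is the adjacency matrix.
Q^2 = [[2, 0, 1, 1, 0], [0, 1, 0, 0, 1], [1, 0, 2, 1, 1], [1, 0, 1, 2, 1], [0, 1, 1, 1, 3]]
Q^3 = [[0, 2, 1, 1, 4], [2, 0, 1, 1, 0], [1, 1, 2, 3, 4], [1, 1, 3, 2, 4], [4, 0, 4, 4, 2]]
Q^4 = [[6, 0, 5, 5, 2], [0, 2, 1, 1, 4], [5, 1, 7, 6, 6], [5, 1, 6, 7, 6], [2, 4, 6, 6, 12]]

6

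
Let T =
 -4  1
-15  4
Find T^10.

[[1, 0], [0, 1]]

T² = I (check: tr T = 0 and det T = -1), so T^10 = I since 10 is even.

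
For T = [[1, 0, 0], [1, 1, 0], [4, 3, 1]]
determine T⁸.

[[1, 0, 0], [8, 1, 0], [116, 24, 1]]

T = I + N where N = [[0, 0, 0], [1, 0, 0], [4, 3, 0]] is strictly lower-triangular, so N³ = 0.
(I + N)⁸ = I + 8·N + 28·N² = [[1, 0, 0], [8, 1, 0], [116, 24, 1]].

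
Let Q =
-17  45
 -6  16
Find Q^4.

[[91, -225], [30, -74]]

tr Q = -1 and det Q = -2, so the characteristic polynomial is λ² − (-1)λ + (-2) with roots -2 and 1.
Eigenvectors give P = [[-3, 5], [-1, 2]] with P⁻¹ = [[-2, 5], [-1, 3]], and Q = P·diag(-2, 1)·P⁻¹.
Then Q^4 = P·diag(16, 1)·P⁻¹ = [[-48, 5], [-16, 2]] · [[-2, 5], [-1, 3]] = [[91, -225], [30, -74]].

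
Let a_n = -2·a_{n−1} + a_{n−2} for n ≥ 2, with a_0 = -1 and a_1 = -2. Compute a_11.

-9104

With companion matrix Q = [[-2, 1], [1, 0]], [a_n, a_{n−1}]ᵀ = Q·[a_{n−1}, a_{n−2}]ᵀ, so [a_11, a_10]ᵀ = Q¹⁰·[a_1, a_0]ᵀ.
Q¹⁰ = [[5741, -2378], [-2378, 985]], giving [a_11, a_10]ᵀ = [[-9104], [3771]].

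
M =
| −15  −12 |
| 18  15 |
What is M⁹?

tr M = 0 and det M = −9, so the characteristic polynomial is λ² − (0)λ + (−9) with roots −3 and 3.
Eigenvectors give P = [[1, −2], [−1, 3]] with P⁻¹ = [[3, 2], [1, 1]], and M = P·diag(−3, 3)·P⁻¹.
Then M⁹ = P·diag(−19683, 19683)·P⁻¹ = [[−19683, −39366], [19683, 59049]] · [[3, 2], [1, 1]] = [[−98415, −78732], [118098, 98415]].

[[−98415, −78732], [118098, 98415]]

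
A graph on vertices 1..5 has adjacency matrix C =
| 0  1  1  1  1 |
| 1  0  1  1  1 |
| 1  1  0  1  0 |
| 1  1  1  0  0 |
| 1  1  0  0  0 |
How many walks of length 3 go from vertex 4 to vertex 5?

4

The number of length-3 walks from vertex 4 to vertex 5 is entry (4,5) of C³, where C is the adjacency matrix.
C² = [[4, 3, 2, 2, 1], [3, 4, 2, 2, 1], [2, 2, 3, 2, 2], [2, 2, 2, 3, 2], [1, 1, 2, 2, 2]]
C³ = [[8, 9, 9, 9, 7], [9, 8, 9, 9, 7], [9, 9, 6, 7, 4], [9, 9, 7, 6, 4], [7, 7, 4, 4, 2]]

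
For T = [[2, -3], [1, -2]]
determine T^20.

T² = I (check: tr T = 0 and det T = -1), so T^20 = I since 20 is even.

[[1, 0], [0, 1]]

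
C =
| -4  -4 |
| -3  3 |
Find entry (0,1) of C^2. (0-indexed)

4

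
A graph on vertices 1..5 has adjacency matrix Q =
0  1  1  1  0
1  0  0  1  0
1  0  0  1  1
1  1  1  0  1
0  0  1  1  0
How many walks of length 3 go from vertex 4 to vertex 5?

The number of length-3 walks from vertex 4 to vertex 5 is entry (4,5) of Q³, where Q is the adjacency matrix.
Q² = [[3, 1, 1, 2, 2], [1, 2, 2, 1, 1], [1, 2, 3, 2, 1], [2, 1, 2, 4, 1], [2, 1, 1, 1, 2]]
Q³ = [[4, 5, 7, 7, 3], [5, 2, 3, 6, 3], [7, 3, 4, 7, 5], [7, 6, 7, 6, 6], [3, 3, 5, 6, 2]]

6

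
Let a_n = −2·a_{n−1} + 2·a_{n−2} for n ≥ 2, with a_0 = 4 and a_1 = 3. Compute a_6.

−8

With companion matrix M = [[−2, 2], [1, 0]], [a_n, a_{n−1}]ᵀ = M·[a_{n−1}, a_{n−2}]ᵀ, so [a_6, a_5]ᵀ = M⁵·[a_1, a_0]ᵀ.
M⁵ = [[−120, 88], [44, −32]], giving [a_6, a_5]ᵀ = [[−8], [4]].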